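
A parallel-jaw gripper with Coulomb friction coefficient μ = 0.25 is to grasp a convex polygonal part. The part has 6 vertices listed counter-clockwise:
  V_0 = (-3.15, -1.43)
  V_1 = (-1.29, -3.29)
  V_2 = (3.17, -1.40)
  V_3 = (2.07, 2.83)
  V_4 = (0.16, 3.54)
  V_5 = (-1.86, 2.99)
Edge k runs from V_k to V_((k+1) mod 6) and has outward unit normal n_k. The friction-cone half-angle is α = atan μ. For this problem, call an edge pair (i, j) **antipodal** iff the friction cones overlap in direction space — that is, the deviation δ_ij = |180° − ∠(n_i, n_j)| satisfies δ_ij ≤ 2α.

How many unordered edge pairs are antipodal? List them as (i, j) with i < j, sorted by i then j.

count = 2; pairs: (0,3), (1,4)

α = atan 0.25 = 14.04°;  2α = 28.07°
n_0 = (-0.7071, -0.7071)
n_1 = (+0.3902, -0.9207)
n_2 = (+0.9678, +0.2517)
n_3 = (+0.3484, +0.9373)
n_4 = (-0.2627, +0.9649)
n_5 = (-0.9600, +0.2802)
  (0,1): δ = 112.03°  ·
  (0,2): δ = 30.42°  ·
  (0,3): δ = 24.61°  ✓
  (0,4): δ = 60.23°  ·
  (0,5): δ = 118.73°  ·
  (1,2): δ = 98.39°  ·
  (1,3): δ = 43.36°  ·
  (1,4): δ = 7.73°  ✓
  (1,5): δ = 50.76°  ·
  (2,3): δ = 124.97°  ·
  (2,4): δ = 89.35°  ·
  (2,5): δ = 30.85°  ·
  (3,4): δ = 144.38°  ·
  (3,5): δ = 85.88°  ·
  (4,5): δ = 121.50°  ·
antipodal pairs: 2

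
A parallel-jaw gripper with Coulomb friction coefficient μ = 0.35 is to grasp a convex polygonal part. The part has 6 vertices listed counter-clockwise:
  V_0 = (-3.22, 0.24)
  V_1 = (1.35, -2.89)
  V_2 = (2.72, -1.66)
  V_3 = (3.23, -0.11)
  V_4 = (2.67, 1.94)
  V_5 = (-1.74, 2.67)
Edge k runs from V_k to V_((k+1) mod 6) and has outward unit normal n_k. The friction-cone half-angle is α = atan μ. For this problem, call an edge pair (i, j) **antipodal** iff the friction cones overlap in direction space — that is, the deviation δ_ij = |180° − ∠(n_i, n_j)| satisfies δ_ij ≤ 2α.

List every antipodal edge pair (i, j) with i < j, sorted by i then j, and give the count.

α = atan 0.35 = 19.29°;  2α = 38.58°
n_0 = (-0.5651, -0.8250)
n_1 = (+0.6681, -0.7441)
n_2 = (+0.9499, -0.3125)
n_3 = (+0.9647, +0.2635)
n_4 = (+0.1633, +0.9866)
n_5 = (-0.8541, +0.5202)
  (0,1): δ = 103.67°  ·
  (0,2): δ = 73.81°  ·
  (0,3): δ = 40.31°  ·
  (0,4): δ = 25.01°  ✓
  (0,5): δ = 93.06°  ·
  (1,2): δ = 150.13°  ·
  (1,3): δ = 116.64°  ·
  (1,4): δ = 51.32°  ·
  (1,5): δ = 16.74°  ✓
  (2,3): δ = 146.51°  ·
  (2,4): δ = 81.19°  ·
  (2,5): δ = 13.13°  ✓
  (3,4): δ = 114.68°  ·
  (3,5): δ = 46.62°  ·
  (4,5): δ = 111.94°  ·
antipodal pairs: 3

count = 3; pairs: (0,4), (1,5), (2,5)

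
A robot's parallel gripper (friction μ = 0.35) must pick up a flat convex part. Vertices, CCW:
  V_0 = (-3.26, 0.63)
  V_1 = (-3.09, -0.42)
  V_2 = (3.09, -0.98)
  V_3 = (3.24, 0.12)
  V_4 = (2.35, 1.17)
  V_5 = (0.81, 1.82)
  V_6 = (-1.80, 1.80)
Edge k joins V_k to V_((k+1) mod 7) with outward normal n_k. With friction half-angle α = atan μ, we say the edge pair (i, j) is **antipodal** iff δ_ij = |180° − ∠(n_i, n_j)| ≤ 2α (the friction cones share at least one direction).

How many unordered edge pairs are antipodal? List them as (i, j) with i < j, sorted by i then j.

count = 4; pairs: (0,2), (0,3), (1,4), (1,5)

α = atan 0.35 = 19.29°;  2α = 38.58°
n_0 = (-0.9871, -0.1598)
n_1 = (-0.0902, -0.9959)
n_2 = (+0.9908, -0.1351)
n_3 = (+0.7628, +0.6466)
n_4 = (+0.3889, +0.9213)
n_5 = (-0.0077, +1.0000)
n_6 = (-0.6253, +0.7803)
  (0,1): δ = 104.37°  ·
  (0,2): δ = 16.96°  ✓
  (0,3): δ = 31.09°  ✓
  (0,4): δ = 57.92°  ·
  (0,5): δ = 81.24°  ·
  (0,6): δ = 119.51°  ·
  (1,2): δ = 92.59°  ·
  (1,3): δ = 44.54°  ·
  (1,4): δ = 17.71°  ✓
  (1,5): δ = 5.62°  ✓
  (1,6): δ = 43.89°  ·
  (2,3): δ = 131.95°  ·
  (2,4): δ = 105.12°  ·
  (2,5): δ = 81.80°  ·
  (2,6): δ = 43.53°  ·
  (3,4): δ = 153.17°  ·
  (3,5): δ = 129.85°  ·
  (3,6): δ = 91.58°  ·
  (4,5): δ = 156.68°  ·
  (4,6): δ = 118.41°  ·
  (5,6): δ = 141.73°  ·
antipodal pairs: 4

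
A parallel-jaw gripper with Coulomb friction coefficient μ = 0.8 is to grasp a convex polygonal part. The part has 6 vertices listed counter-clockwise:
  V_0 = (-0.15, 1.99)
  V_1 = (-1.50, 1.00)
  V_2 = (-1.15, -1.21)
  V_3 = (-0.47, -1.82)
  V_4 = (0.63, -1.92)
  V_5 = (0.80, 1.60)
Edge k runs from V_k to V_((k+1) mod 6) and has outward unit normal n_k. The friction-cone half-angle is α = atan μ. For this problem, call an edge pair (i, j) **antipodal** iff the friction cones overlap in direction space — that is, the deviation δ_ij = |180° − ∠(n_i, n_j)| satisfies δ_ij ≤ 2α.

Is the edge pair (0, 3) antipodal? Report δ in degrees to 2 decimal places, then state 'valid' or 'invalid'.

α = atan 0.8 = 38.66°;  2α = 77.32°
edge 0: e_0 = (-1.35, -0.99);  n_0 = (-0.5914, +0.8064)
edge 3: e_3 = (+1.10, -0.10);  n_3 = (-0.0905, -0.9959)
∠(n_0, n_3) = 138.55°
δ = |180° − 138.55°| = 41.45°
41.45° ≤ 2α = 77.32°  →  valid

δ = 41.45°, valid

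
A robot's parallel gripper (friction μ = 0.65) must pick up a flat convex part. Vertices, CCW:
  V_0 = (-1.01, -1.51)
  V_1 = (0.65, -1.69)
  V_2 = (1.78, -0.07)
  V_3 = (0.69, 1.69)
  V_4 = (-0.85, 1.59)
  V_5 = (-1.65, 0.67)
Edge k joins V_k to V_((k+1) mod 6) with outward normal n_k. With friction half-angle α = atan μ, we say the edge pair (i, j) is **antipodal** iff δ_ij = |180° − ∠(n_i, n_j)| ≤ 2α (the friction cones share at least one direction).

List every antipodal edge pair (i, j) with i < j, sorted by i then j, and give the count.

α = atan 0.65 = 33.02°;  2α = 66.05°
n_0 = (-0.1078, -0.9942)
n_1 = (+0.8202, -0.5721)
n_2 = (+0.8502, +0.5265)
n_3 = (-0.0648, +0.9979)
n_4 = (-0.7546, +0.6562)
n_5 = (-0.9595, -0.2817)
  (0,1): δ = 118.71°  ·
  (0,2): δ = 52.04°  ✓
  (0,3): δ = 9.90°  ✓
  (0,4): δ = 55.18°  ✓
  (0,5): δ = 112.55°  ·
  (1,2): δ = 113.33°  ·
  (1,3): δ = 51.39°  ✓
  (1,4): δ = 6.11°  ✓
  (1,5): δ = 51.26°  ✓
  (2,3): δ = 118.06°  ·
  (2,4): δ = 72.78°  ·
  (2,5): δ = 15.41°  ✓
  (3,4): δ = 134.72°  ·
  (3,5): δ = 77.35°  ·
  (4,5): δ = 122.63°  ·
antipodal pairs: 7

count = 7; pairs: (0,2), (0,3), (0,4), (1,3), (1,4), (1,5), (2,5)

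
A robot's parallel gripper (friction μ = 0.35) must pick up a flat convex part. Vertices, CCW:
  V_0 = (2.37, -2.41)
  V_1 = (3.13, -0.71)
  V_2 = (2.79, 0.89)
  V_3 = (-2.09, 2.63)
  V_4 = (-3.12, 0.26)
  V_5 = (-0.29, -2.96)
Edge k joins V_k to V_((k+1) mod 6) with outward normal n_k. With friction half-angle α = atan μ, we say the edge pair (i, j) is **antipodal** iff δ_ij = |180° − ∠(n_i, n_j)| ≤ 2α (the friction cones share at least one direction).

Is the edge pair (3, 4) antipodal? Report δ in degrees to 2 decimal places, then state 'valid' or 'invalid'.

δ = 115.20°, invalid

α = atan 0.35 = 19.29°;  2α = 38.58°
edge 3: e_3 = (-1.03, -2.37);  n_3 = (-0.9171, +0.3986)
edge 4: e_4 = (+2.83, -3.22);  n_4 = (-0.7511, -0.6602)
∠(n_3, n_4) = 64.80°
δ = |180° − 64.80°| = 115.20°
115.20° > 2α = 38.58°  →  invalid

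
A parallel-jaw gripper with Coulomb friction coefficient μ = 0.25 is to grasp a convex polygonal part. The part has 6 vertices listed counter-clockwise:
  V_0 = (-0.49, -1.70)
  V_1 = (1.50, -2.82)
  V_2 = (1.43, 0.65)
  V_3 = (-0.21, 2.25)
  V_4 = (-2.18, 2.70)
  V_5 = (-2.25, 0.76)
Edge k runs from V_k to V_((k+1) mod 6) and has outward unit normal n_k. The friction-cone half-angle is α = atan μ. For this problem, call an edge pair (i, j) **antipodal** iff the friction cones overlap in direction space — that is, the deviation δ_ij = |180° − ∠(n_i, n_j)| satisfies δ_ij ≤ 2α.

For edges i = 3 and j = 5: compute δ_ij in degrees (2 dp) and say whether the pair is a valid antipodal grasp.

α = atan 0.25 = 14.04°;  2α = 28.07°
edge 3: e_3 = (-1.97, +0.45);  n_3 = (+0.2227, +0.9749)
edge 5: e_5 = (+1.76, -2.46);  n_5 = (-0.8133, -0.5819)
∠(n_3, n_5) = 138.45°
δ = |180° − 138.45°| = 41.55°
41.55° > 2α = 28.07°  →  invalid

δ = 41.55°, invalid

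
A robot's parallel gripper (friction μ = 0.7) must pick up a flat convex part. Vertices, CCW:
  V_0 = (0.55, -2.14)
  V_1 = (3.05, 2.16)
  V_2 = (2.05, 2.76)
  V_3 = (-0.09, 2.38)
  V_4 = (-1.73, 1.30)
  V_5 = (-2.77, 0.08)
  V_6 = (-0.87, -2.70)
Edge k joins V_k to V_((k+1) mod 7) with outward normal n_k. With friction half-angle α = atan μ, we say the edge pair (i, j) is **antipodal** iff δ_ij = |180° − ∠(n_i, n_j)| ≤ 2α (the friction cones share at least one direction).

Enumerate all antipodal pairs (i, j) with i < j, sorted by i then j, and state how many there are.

count = 10; pairs: (0,2), (0,3), (0,4), (0,5), (1,5), (1,6), (2,5), (2,6), (3,6), (4,6)

α = atan 0.7 = 34.99°;  2α = 69.98°
n_0 = (+0.8645, -0.5026)
n_1 = (+0.5145, +0.8575)
n_2 = (-0.1748, +0.9846)
n_3 = (-0.5500, +0.8352)
n_4 = (-0.7610, +0.6487)
n_5 = (-0.8256, -0.5643)
n_6 = (+0.3669, -0.9303)
  (0,1): δ = 90.79°  ·
  (0,2): δ = 49.76°  ✓
  (0,3): δ = 26.46°  ✓
  (0,4): δ = 10.27°  ✓
  (0,5): δ = 64.52°  ✓
  (0,6): δ = 141.70°  ·
  (1,2): δ = 138.97°  ·
  (1,3): δ = 115.67°  ·
  (1,4): δ = 99.48°  ·
  (1,5): δ = 24.69°  ✓
  (1,6): δ = 52.49°  ✓
  (2,3): δ = 156.70°  ·
  (2,4): δ = 140.52°  ·
  (2,5): δ = 65.72°  ✓
  (2,6): δ = 11.45°  ✓
  (3,4): δ = 163.81°  ·
  (3,5): δ = 89.02°  ·
  (3,6): δ = 11.84°  ✓
  (4,5): δ = 105.20°  ·
  (4,6): δ = 28.03°  ✓
  (5,6): δ = 102.83°  ·
antipodal pairs: 10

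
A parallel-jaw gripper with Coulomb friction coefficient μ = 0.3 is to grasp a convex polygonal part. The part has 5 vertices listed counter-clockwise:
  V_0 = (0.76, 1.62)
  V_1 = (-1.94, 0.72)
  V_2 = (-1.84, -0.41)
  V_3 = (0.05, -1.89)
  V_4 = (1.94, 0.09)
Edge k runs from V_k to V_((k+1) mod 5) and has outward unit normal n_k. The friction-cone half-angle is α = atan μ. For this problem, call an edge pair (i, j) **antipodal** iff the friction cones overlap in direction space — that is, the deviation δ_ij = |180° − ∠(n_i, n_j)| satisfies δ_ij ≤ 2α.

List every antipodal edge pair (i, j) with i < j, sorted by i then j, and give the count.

count = 3; pairs: (0,3), (1,4), (2,4)

α = atan 0.3 = 16.70°;  2α = 33.40°
n_0 = (-0.3162, +0.9487)
n_1 = (-0.9961, -0.0882)
n_2 = (-0.6165, -0.7873)
n_3 = (+0.7234, -0.6905)
n_4 = (+0.7919, +0.6107)
  (0,1): δ = 103.38°  ·
  (0,2): δ = 56.50°  ·
  (0,3): δ = 27.90°  ✓
  (0,4): δ = 109.21°  ·
  (1,2): δ = 133.12°  ·
  (1,3): δ = 48.73°  ·
  (1,4): δ = 32.58°  ✓
  (2,3): δ = 95.60°  ·
  (2,4): δ = 14.30°  ✓
  (3,4): δ = 98.69°  ·
antipodal pairs: 3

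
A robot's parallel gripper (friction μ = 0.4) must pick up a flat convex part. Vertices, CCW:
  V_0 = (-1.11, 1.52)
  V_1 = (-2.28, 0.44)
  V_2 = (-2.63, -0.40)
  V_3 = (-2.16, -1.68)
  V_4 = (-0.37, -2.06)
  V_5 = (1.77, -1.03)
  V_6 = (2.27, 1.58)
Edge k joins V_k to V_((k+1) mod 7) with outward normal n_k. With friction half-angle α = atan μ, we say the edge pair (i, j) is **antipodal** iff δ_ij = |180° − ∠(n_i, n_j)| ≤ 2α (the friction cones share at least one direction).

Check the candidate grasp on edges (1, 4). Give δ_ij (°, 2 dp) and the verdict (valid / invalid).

δ = 41.68°, valid

α = atan 0.4 = 21.80°;  2α = 43.60°
edge 1: e_1 = (-0.35, -0.84);  n_1 = (-0.9231, +0.3846)
edge 4: e_4 = (+2.14, +1.03);  n_4 = (+0.4337, -0.9011)
∠(n_1, n_4) = 138.32°
δ = |180° − 138.32°| = 41.68°
41.68° ≤ 2α = 43.60°  →  valid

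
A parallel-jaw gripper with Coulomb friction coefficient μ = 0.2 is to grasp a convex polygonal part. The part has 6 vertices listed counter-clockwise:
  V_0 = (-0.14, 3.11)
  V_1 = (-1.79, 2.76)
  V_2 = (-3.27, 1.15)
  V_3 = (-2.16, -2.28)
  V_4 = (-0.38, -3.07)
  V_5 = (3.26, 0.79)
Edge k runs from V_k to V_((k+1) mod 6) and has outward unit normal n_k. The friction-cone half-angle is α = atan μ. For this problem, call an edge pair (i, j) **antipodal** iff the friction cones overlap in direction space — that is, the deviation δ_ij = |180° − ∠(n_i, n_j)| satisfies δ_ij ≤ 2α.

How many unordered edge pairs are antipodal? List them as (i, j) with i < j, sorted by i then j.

count = 2; pairs: (1,4), (3,5)

α = atan 0.2 = 11.31°;  2α = 22.62°
n_0 = (-0.2075, +0.9782)
n_1 = (-0.7362, +0.6768)
n_2 = (-0.9514, -0.3079)
n_3 = (-0.4057, -0.9140)
n_4 = (+0.7275, -0.6861)
n_5 = (+0.5636, +0.8260)
  (0,1): δ = 144.57°  ·
  (0,2): δ = 84.04°  ·
  (0,3): δ = 35.91°  ·
  (0,4): δ = 34.70°  ·
  (0,5): δ = 133.72°  ·
  (1,2): δ = 119.48°  ·
  (1,3): δ = 71.34°  ·
  (1,4): δ = 0.73°  ✓
  (1,5): δ = 98.28°  ·
  (2,3): δ = 131.86°  ·
  (2,4): δ = 61.25°  ·
  (2,5): δ = 37.76°  ·
  (3,4): δ = 109.39°  ·
  (3,5): δ = 10.38°  ✓
  (4,5): δ = 80.99°  ·
antipodal pairs: 2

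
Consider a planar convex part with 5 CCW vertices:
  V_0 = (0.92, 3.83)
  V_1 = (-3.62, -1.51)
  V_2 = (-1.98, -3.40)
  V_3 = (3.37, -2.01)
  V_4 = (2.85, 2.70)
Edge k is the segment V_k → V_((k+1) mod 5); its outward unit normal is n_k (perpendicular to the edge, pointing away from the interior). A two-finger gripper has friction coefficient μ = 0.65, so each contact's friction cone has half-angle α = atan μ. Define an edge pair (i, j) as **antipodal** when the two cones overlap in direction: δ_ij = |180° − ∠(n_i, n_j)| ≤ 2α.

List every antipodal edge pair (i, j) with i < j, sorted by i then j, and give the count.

α = atan 0.65 = 33.02°;  2α = 66.05°
n_0 = (-0.7619, +0.6477)
n_1 = (-0.7553, -0.6554)
n_2 = (+0.2515, -0.9679)
n_3 = (+0.9940, +0.1097)
n_4 = (+0.5053, +0.8630)
  (0,1): δ = 98.68°  ·
  (0,2): δ = 35.07°  ✓
  (0,3): δ = 46.67°  ✓
  (0,4): δ = 100.02°  ·
  (1,2): δ = 116.38°  ·
  (1,3): δ = 34.65°  ✓
  (1,4): δ = 18.70°  ✓
  (2,3): δ = 98.26°  ·
  (2,4): δ = 44.91°  ✓
  (3,4): δ = 126.65°  ·
antipodal pairs: 5

count = 5; pairs: (0,2), (0,3), (1,3), (1,4), (2,4)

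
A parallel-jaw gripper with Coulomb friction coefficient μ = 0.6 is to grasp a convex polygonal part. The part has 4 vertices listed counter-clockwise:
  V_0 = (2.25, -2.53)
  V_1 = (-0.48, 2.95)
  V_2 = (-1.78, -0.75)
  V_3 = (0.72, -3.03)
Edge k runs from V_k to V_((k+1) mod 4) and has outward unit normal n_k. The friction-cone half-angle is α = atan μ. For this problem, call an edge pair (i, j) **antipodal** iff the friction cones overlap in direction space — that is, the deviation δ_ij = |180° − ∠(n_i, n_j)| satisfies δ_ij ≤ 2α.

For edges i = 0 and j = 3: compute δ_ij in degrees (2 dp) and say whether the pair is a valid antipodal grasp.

α = atan 0.6 = 30.96°;  2α = 61.93°
edge 0: e_0 = (-2.73, +5.48);  n_0 = (+0.8951, +0.4459)
edge 3: e_3 = (+1.53, +0.50);  n_3 = (+0.3106, -0.9505)
∠(n_0, n_3) = 98.38°
δ = |180° − 98.38°| = 81.62°
81.62° > 2α = 61.93°  →  invalid

δ = 81.62°, invalid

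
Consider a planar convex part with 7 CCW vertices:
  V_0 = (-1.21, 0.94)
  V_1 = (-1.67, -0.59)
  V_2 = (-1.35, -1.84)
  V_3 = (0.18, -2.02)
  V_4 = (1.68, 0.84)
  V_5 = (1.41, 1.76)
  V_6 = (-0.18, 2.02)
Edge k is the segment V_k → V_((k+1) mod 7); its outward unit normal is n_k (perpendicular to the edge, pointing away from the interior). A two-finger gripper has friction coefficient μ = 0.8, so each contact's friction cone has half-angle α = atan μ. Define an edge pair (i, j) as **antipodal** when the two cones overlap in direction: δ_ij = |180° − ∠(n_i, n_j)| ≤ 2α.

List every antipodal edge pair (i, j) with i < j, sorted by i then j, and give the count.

α = atan 0.8 = 38.66°;  2α = 77.32°
n_0 = (-0.9577, +0.2879)
n_1 = (-0.9688, -0.2480)
n_2 = (-0.1168, -0.9932)
n_3 = (+0.8856, -0.4645)
n_4 = (+0.9595, +0.2816)
n_5 = (+0.1614, +0.9869)
n_6 = (-0.7237, +0.6902)
  (0,1): δ = 148.91°  ·
  (0,2): δ = 79.98°  ·
  (0,3): δ = 10.94°  ✓
  (0,4): δ = 33.09°  ✓
  (0,5): δ = 97.45°  ·
  (0,6): δ = 153.09°  ·
  (1,2): δ = 111.07°  ·
  (1,3): δ = 42.04°  ✓
  (1,4): δ = 2.00°  ✓
  (1,5): δ = 66.35°  ✓
  (1,6): δ = 122.00°  ·
  (2,3): δ = 110.97°  ·
  (2,4): δ = 66.93°  ✓
  (2,5): δ = 2.58°  ✓
  (2,6): δ = 53.07°  ✓
  (3,4): δ = 135.97°  ·
  (3,5): δ = 71.61°  ✓
  (3,6): δ = 15.97°  ✓
  (4,5): δ = 115.64°  ·
  (4,6): δ = 60.00°  ✓
  (5,6): δ = 124.36°  ·
antipodal pairs: 11

count = 11; pairs: (0,3), (0,4), (1,3), (1,4), (1,5), (2,4), (2,5), (2,6), (3,5), (3,6), (4,6)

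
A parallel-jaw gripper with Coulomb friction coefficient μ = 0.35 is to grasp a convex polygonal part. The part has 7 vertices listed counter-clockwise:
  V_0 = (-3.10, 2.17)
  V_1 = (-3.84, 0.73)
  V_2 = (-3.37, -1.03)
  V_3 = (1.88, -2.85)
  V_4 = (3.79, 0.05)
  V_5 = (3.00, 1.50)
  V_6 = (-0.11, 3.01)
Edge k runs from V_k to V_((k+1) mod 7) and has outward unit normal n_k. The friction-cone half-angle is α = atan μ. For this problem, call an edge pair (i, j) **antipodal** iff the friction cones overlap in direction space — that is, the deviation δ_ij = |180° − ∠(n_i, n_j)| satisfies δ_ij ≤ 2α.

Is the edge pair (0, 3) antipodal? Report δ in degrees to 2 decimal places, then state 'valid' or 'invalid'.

δ = 6.17°, valid

α = atan 0.35 = 19.29°;  2α = 38.58°
edge 0: e_0 = (-0.74, -1.44);  n_0 = (-0.8894, +0.4571)
edge 3: e_3 = (+1.91, +2.90);  n_3 = (+0.8351, -0.5500)
∠(n_0, n_3) = 173.83°
δ = |180° − 173.83°| = 6.17°
6.17° ≤ 2α = 38.58°  →  valid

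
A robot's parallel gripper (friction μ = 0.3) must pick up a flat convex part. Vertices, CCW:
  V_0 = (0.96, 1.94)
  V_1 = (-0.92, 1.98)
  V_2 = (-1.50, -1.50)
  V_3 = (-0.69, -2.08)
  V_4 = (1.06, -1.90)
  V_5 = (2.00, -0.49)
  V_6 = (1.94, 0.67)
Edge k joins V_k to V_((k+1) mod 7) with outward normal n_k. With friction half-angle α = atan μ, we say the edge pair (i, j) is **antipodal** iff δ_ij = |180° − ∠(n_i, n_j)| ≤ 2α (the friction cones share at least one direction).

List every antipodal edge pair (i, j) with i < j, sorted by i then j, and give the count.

α = atan 0.3 = 16.70°;  2α = 33.40°
n_0 = (+0.0213, +0.9998)
n_1 = (-0.9864, +0.1644)
n_2 = (-0.5822, -0.8131)
n_3 = (+0.1023, -0.9948)
n_4 = (+0.8321, -0.5547)
n_5 = (+0.9987, +0.0517)
n_6 = (+0.7917, +0.6109)
  (0,1): δ = 98.24°  ·
  (0,2): δ = 34.39°  ·
  (0,3): δ = 7.09°  ✓
  (0,4): δ = 57.53°  ·
  (0,5): δ = 94.18°  ·
  (0,6): δ = 128.87°  ·
  (1,2): δ = 116.14°  ·
  (1,3): δ = 74.67°  ·
  (1,4): δ = 24.23°  ✓
  (1,5): δ = 12.42°  ✓
  (1,6): δ = 47.12°  ·
  (2,3): δ = 138.52°  ·
  (2,4): δ = 88.09°  ·
  (2,5): δ = 51.43°  ·
  (2,6): δ = 16.74°  ✓
  (3,4): δ = 129.56°  ·
  (3,5): δ = 92.91°  ·
  (3,6): δ = 58.22°  ·
  (4,5): δ = 143.35°  ·
  (4,6): δ = 108.65°  ·
  (5,6): δ = 145.31°  ·
antipodal pairs: 4

count = 4; pairs: (0,3), (1,4), (1,5), (2,6)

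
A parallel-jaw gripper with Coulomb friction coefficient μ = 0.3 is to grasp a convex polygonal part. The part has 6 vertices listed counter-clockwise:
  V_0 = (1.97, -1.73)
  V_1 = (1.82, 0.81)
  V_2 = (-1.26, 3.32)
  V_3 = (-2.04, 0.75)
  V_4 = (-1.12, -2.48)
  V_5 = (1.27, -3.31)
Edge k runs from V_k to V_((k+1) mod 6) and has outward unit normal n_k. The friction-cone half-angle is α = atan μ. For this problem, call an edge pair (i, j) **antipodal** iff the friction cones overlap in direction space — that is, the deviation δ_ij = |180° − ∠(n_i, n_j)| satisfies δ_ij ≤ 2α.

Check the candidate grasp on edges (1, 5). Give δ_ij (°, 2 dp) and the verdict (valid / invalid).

α = atan 0.3 = 16.70°;  2α = 33.40°
edge 1: e_1 = (-3.08, +2.51);  n_1 = (+0.6317, +0.7752)
edge 5: e_5 = (+0.70, +1.58);  n_5 = (+0.9143, -0.4051)
∠(n_1, n_5) = 74.72°
δ = |180° − 74.72°| = 105.28°
105.28° > 2α = 33.40°  →  invalid

δ = 105.28°, invalid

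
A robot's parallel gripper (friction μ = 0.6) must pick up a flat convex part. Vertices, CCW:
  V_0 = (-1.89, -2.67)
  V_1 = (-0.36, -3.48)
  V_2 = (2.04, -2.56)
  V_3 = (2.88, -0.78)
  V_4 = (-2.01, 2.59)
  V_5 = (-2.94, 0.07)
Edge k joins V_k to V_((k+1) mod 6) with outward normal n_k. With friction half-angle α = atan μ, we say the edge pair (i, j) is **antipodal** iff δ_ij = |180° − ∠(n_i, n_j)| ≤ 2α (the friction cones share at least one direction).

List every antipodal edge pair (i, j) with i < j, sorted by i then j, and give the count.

α = atan 0.6 = 30.96°;  2α = 61.93°
n_0 = (-0.4679, -0.8838)
n_1 = (+0.3579, -0.9337)
n_2 = (+0.9044, -0.4268)
n_3 = (+0.5675, +0.8234)
n_4 = (-0.9382, +0.3462)
n_5 = (-0.9338, -0.3578)
  (0,1): δ = 131.13°  ·
  (0,2): δ = 87.37°  ·
  (0,3): δ = 6.68°  ✓
  (0,4): δ = 97.64°  ·
  (0,5): δ = 138.86°  ·
  (1,2): δ = 136.24°  ·
  (1,3): δ = 55.55°  ✓
  (1,4): δ = 48.77°  ✓
  (1,5): δ = 89.99°  ·
  (2,3): δ = 99.31°  ·
  (2,4): δ = 5.01°  ✓
  (2,5): δ = 46.23°  ✓
  (3,4): δ = 75.68°  ·
  (3,5): δ = 34.46°  ✓
  (4,5): δ = 138.78°  ·
antipodal pairs: 6

count = 6; pairs: (0,3), (1,3), (1,4), (2,4), (2,5), (3,5)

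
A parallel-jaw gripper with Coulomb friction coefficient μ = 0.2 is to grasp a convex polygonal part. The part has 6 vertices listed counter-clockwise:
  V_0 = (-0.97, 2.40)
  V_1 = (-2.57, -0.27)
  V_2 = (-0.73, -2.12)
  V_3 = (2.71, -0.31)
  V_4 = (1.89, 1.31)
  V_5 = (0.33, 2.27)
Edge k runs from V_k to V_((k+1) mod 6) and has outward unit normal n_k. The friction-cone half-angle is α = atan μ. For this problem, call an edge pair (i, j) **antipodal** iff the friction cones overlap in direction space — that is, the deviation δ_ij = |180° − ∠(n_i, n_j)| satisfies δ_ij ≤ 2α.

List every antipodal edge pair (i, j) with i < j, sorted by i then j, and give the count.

count = 2; pairs: (1,3), (1,4)

α = atan 0.2 = 11.31°;  2α = 22.62°
n_0 = (-0.8578, +0.5140)
n_1 = (-0.7090, -0.7052)
n_2 = (+0.4656, -0.8850)
n_3 = (+0.8922, +0.4516)
n_4 = (+0.5241, +0.8517)
n_5 = (+0.0995, +0.9950)
  (0,1): δ = 104.22°  ·
  (0,2): δ = 31.32°  ·
  (0,3): δ = 57.78°  ·
  (0,4): δ = 89.32°  ·
  (0,5): δ = 115.22°  ·
  (1,2): δ = 107.09°  ·
  (1,3): δ = 18.00°  ✓
  (1,4): δ = 13.55°  ✓
  (1,5): δ = 39.44°  ·
  (2,3): δ = 90.90°  ·
  (2,4): δ = 59.36°  ·
  (2,5): δ = 33.46°  ·
  (3,4): δ = 148.45°  ·
  (3,5): δ = 122.56°  ·
  (4,5): δ = 154.10°  ·
antipodal pairs: 2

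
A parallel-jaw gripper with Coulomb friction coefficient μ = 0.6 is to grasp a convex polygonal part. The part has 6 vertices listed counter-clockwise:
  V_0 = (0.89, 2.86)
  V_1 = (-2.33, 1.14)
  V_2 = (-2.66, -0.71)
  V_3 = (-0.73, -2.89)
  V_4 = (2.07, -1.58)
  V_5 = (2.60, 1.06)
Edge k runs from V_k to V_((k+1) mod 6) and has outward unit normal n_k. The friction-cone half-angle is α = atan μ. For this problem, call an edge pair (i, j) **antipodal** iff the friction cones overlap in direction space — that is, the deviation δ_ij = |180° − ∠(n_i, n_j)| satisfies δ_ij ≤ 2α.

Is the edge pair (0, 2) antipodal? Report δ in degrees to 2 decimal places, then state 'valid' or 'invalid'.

δ = 76.59°, invalid

α = atan 0.6 = 30.96°;  2α = 61.93°
edge 0: e_0 = (-3.22, -1.72);  n_0 = (-0.4712, +0.8820)
edge 2: e_2 = (+1.93, -2.18);  n_2 = (-0.7487, -0.6629)
∠(n_0, n_2) = 103.41°
δ = |180° − 103.41°| = 76.59°
76.59° > 2α = 61.93°  →  invalid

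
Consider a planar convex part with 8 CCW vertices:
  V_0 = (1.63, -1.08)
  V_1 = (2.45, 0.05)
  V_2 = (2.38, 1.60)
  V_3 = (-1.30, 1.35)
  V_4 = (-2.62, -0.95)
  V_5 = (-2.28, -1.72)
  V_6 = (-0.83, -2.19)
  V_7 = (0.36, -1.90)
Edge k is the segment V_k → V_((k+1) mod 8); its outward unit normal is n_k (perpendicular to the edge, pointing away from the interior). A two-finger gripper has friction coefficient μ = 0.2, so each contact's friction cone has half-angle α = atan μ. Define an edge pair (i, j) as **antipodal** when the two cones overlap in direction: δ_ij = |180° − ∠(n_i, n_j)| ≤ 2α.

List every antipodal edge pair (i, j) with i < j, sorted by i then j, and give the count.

count = 4; pairs: (0,3), (1,4), (2,5), (2,6)

α = atan 0.2 = 11.31°;  2α = 22.62°
n_0 = (+0.8094, -0.5873)
n_1 = (+0.9990, +0.0451)
n_2 = (-0.0678, +0.9977)
n_3 = (-0.8673, +0.4978)
n_4 = (-0.9148, -0.4039)
n_5 = (-0.3083, -0.9513)
n_6 = (+0.2368, -0.9716)
n_7 = (+0.5424, -0.8401)
  (0,1): δ = 141.45°  ·
  (0,2): δ = 50.15°  ·
  (0,3): δ = 6.11°  ✓
  (0,4): δ = 59.79°  ·
  (0,5): δ = 108.01°  ·
  (0,6): δ = 139.66°  ·
  (0,7): δ = 158.82°  ·
  (1,2): δ = 88.70°  ·
  (1,3): δ = 32.44°  ·
  (1,4): δ = 21.24°  ✓
  (1,5): δ = 69.45°  ·
  (1,6): δ = 101.11°  ·
  (1,7): δ = 120.26°  ·
  (2,3): δ = 123.74°  ·
  (2,4): δ = 70.06°  ·
  (2,5): δ = 21.85°  ✓
  (2,6): δ = 9.81°  ✓
  (2,7): δ = 28.96°  ·
  (3,4): δ = 126.32°  ·
  (3,5): δ = 78.11°  ·
  (3,6): δ = 46.45°  ·
  (3,7): δ = 27.30°  ·
  (4,5): δ = 131.78°  ·
  (4,6): δ = 100.13°  ·
  (4,7): δ = 80.98°  ·
  (5,6): δ = 148.34°  ·
  (5,7): δ = 129.19°  ·
  (6,7): δ = 160.85°  ·
antipodal pairs: 4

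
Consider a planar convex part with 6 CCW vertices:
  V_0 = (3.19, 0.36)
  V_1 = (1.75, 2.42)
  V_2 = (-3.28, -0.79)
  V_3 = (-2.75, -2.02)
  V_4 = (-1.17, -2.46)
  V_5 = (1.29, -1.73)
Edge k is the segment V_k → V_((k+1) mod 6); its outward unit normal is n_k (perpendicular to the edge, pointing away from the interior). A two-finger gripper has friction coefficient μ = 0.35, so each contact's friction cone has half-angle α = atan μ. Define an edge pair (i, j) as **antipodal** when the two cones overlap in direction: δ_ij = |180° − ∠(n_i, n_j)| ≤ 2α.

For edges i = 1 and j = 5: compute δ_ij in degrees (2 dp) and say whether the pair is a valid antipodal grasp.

α = atan 0.35 = 19.29°;  2α = 38.58°
edge 1: e_1 = (-5.03, -3.21);  n_1 = (-0.5380, +0.8430)
edge 5: e_5 = (+1.90, +2.09);  n_5 = (+0.7399, -0.6727)
∠(n_1, n_5) = 164.82°
δ = |180° − 164.82°| = 15.18°
15.18° ≤ 2α = 38.58°  →  valid

δ = 15.18°, valid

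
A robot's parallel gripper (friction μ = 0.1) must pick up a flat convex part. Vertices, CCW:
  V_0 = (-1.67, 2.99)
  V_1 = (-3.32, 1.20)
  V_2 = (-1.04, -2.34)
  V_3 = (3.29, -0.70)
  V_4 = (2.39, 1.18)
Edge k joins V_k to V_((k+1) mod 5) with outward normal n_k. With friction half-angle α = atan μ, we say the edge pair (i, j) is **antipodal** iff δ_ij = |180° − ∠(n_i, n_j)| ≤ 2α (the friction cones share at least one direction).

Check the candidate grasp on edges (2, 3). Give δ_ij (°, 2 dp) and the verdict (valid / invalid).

δ = 85.16°, invalid

α = atan 0.1 = 5.71°;  2α = 11.42°
edge 2: e_2 = (+4.33, +1.64);  n_2 = (+0.3542, -0.9352)
edge 3: e_3 = (-0.90, +1.88);  n_3 = (+0.9020, +0.4318)
∠(n_2, n_3) = 94.84°
δ = |180° − 94.84°| = 85.16°
85.16° > 2α = 11.42°  →  invalid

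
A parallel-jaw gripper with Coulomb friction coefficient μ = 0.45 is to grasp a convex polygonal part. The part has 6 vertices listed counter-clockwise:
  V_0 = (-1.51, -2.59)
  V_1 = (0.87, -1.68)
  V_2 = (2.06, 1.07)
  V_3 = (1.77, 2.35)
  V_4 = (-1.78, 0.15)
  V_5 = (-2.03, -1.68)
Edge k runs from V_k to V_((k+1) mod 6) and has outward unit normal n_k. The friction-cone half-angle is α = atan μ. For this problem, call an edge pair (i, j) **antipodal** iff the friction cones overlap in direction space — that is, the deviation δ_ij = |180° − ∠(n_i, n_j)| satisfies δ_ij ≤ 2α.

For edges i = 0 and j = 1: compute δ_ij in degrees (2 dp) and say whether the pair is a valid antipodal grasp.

α = atan 0.45 = 24.23°;  2α = 48.46°
edge 0: e_0 = (+2.38, +0.91);  n_0 = (+0.3571, -0.9341)
edge 1: e_1 = (+1.19, +2.75);  n_1 = (+0.9178, -0.3971)
∠(n_0, n_1) = 45.68°
δ = |180° − 45.68°| = 134.32°
134.32° > 2α = 48.46°  →  invalid

δ = 134.32°, invalid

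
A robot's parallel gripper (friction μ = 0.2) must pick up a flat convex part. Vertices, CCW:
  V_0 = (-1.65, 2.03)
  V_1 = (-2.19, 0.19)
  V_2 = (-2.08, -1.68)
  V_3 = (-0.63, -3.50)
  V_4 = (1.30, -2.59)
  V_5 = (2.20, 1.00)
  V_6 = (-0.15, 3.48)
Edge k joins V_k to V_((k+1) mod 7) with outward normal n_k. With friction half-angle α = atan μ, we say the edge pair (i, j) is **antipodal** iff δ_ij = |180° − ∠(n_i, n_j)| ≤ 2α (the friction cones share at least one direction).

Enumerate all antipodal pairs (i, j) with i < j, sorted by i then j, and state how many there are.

count = 4; pairs: (0,4), (1,4), (2,5), (3,6)

α = atan 0.2 = 11.31°;  2α = 22.62°
n_0 = (-0.9595, +0.2816)
n_1 = (-0.9983, -0.0587)
n_2 = (-0.7821, -0.6231)
n_3 = (+0.4265, -0.9045)
n_4 = (+0.9700, -0.2432)
n_5 = (+0.7259, +0.6878)
n_6 = (-0.6950, +0.7190)
  (0,1): δ = 160.28°  ·
  (0,2): δ = 125.10°  ·
  (0,3): δ = 48.40°  ·
  (0,4): δ = 2.28°  ✓
  (0,5): δ = 59.81°  ·
  (0,6): δ = 150.38°  ·
  (1,2): δ = 144.82°  ·
  (1,3): δ = 68.12°  ·
  (1,4): δ = 17.44°  ✓
  (1,5): δ = 40.09°  ·
  (1,6): δ = 130.66°  ·
  (2,3): δ = 103.30°  ·
  (2,4): δ = 52.62°  ·
  (2,5): δ = 4.91°  ✓
  (2,6): δ = 95.48°  ·
  (3,4): δ = 129.32°  ·
  (3,5): δ = 71.79°  ·
  (3,6): δ = 18.78°  ✓
  (4,5): δ = 122.47°  ·
  (4,6): δ = 31.90°  ·
  (5,6): δ = 89.43°  ·
antipodal pairs: 4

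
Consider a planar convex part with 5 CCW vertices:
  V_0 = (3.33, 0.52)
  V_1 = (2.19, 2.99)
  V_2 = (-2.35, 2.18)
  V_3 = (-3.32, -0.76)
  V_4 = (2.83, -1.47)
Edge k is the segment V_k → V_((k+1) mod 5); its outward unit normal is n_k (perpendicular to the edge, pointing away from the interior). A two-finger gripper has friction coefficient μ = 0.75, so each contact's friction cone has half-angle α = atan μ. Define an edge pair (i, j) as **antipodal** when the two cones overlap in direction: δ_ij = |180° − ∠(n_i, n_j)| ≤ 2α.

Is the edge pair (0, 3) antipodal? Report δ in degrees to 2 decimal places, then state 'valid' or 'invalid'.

δ = 58.64°, valid

α = atan 0.75 = 36.87°;  2α = 73.74°
edge 0: e_0 = (-1.14, +2.47);  n_0 = (+0.9080, +0.4191)
edge 3: e_3 = (+6.15, -0.71);  n_3 = (-0.1147, -0.9934)
∠(n_0, n_3) = 121.36°
δ = |180° − 121.36°| = 58.64°
58.64° ≤ 2α = 73.74°  →  valid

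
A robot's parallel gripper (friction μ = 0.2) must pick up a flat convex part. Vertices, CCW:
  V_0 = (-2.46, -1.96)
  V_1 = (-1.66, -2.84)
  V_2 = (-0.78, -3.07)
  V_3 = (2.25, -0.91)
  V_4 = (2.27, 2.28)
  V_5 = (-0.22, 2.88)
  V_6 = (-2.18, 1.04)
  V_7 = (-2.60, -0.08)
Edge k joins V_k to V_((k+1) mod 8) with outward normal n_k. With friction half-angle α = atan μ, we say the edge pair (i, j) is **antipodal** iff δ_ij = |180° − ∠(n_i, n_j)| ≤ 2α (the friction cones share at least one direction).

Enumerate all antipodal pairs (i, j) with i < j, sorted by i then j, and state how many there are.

α = atan 0.2 = 11.31°;  2α = 22.62°
n_0 = (-0.7399, -0.6727)
n_1 = (-0.2529, -0.9675)
n_2 = (+0.5805, -0.8143)
n_3 = (+1.0000, -0.0063)
n_4 = (+0.2343, +0.9722)
n_5 = (-0.6844, +0.7291)
n_6 = (-0.9363, +0.3511)
n_7 = (-0.9972, -0.0743)
  (0,1): δ = 146.92°  ·
  (0,2): δ = 96.79°  ·
  (0,3): δ = 42.63°  ·
  (0,4): δ = 34.18°  ·
  (0,5): δ = 90.92°  ·
  (0,6): δ = 117.17°  ·
  (0,7): δ = 141.99°  ·
  (1,2): δ = 129.87°  ·
  (1,3): δ = 75.71°  ·
  (1,4): δ = 1.10°  ✓
  (1,5): δ = 57.84°  ·
  (1,6): δ = 84.09°  ·
  (1,7): δ = 108.91°  ·
  (2,3): δ = 125.84°  ·
  (2,4): δ = 49.03°  ·
  (2,5): δ = 7.71°  ✓
  (2,6): δ = 33.96°  ·
  (2,7): δ = 58.77°  ·
  (3,4): δ = 103.19°  ·
  (3,5): δ = 46.45°  ·
  (3,6): δ = 20.20°  ✓
  (3,7): δ = 4.62°  ✓
  (4,5): δ = 123.26°  ·
  (4,6): δ = 97.01°  ·
  (4,7): δ = 72.19°  ·
  (5,6): δ = 153.75°  ·
  (5,7): δ = 128.93°  ·
  (6,7): δ = 155.19°  ·
antipodal pairs: 4

count = 4; pairs: (1,4), (2,5), (3,6), (3,7)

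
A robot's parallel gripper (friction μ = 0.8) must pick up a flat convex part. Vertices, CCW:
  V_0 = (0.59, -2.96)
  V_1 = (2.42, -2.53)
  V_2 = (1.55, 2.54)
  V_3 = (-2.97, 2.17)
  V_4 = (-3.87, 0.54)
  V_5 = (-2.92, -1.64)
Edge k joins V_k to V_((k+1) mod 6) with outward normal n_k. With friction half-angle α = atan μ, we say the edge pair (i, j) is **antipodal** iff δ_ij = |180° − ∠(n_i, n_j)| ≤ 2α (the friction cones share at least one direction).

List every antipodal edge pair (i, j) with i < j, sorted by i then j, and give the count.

count = 7; pairs: (0,2), (0,3), (1,3), (1,4), (1,5), (2,4), (2,5)

α = atan 0.8 = 38.66°;  2α = 77.32°
n_0 = (+0.2287, -0.9735)
n_1 = (+0.9856, +0.1691)
n_2 = (-0.0816, +0.9967)
n_3 = (-0.8754, +0.4834)
n_4 = (-0.9167, -0.3995)
n_5 = (-0.3520, -0.9360)
  (0,1): δ = 93.49°  ·
  (0,2): δ = 8.54°  ✓
  (0,3): δ = 47.87°  ✓
  (0,4): δ = 100.32°  ·
  (0,5): δ = 146.17°  ·
  (1,2): δ = 95.06°  ·
  (1,3): δ = 38.64°  ✓
  (1,4): δ = 13.81°  ✓
  (1,5): δ = 59.65°  ✓
  (2,3): δ = 123.58°  ·
  (2,4): δ = 71.13°  ✓
  (2,5): δ = 25.29°  ✓
  (3,4): δ = 127.55°  ·
  (3,5): δ = 81.70°  ·
  (4,5): δ = 134.16°  ·
antipodal pairs: 7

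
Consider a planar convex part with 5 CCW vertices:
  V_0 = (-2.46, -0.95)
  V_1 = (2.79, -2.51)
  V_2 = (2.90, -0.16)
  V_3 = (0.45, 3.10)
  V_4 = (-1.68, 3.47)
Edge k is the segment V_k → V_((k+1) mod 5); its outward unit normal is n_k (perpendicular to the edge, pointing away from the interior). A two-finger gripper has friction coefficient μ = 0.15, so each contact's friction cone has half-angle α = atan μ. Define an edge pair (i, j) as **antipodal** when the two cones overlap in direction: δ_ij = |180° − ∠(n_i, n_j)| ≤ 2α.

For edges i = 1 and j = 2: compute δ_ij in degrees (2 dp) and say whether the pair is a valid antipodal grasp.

δ = 140.39°, invalid

α = atan 0.15 = 8.53°;  2α = 17.06°
edge 1: e_1 = (+0.11, +2.35);  n_1 = (+0.9989, -0.0468)
edge 2: e_2 = (-2.45, +3.26);  n_2 = (+0.7994, +0.6008)
∠(n_1, n_2) = 39.61°
δ = |180° − 39.61°| = 140.39°
140.39° > 2α = 17.06°  →  invalid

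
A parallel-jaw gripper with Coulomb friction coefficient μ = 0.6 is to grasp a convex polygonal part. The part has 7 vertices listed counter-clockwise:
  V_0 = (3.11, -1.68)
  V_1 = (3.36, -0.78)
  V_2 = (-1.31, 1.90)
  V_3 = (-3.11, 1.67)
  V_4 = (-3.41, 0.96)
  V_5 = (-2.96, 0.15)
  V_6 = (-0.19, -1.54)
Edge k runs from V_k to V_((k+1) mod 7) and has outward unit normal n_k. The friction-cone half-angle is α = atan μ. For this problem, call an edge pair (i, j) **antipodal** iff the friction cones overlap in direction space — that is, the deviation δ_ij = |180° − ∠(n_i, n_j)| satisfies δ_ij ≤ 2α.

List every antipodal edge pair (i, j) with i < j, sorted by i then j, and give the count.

count = 7; pairs: (0,3), (0,4), (1,4), (1,5), (1,6), (2,5), (2,6)

α = atan 0.6 = 30.96°;  2α = 61.93°
n_0 = (+0.9635, -0.2676)
n_1 = (+0.4977, +0.8673)
n_2 = (-0.1267, +0.9919)
n_3 = (-0.9211, +0.3892)
n_4 = (-0.8742, -0.4856)
n_5 = (-0.5208, -0.8537)
n_6 = (-0.0424, -0.9991)
  (0,1): δ = 104.33°  ·
  (0,2): δ = 67.19°  ·
  (0,3): δ = 7.38°  ✓
  (0,4): δ = 44.58°  ✓
  (0,5): δ = 74.14°  ·
  (0,6): δ = 103.09°  ·
  (1,2): δ = 142.87°  ·
  (1,3): δ = 83.06°  ·
  (1,4): δ = 31.09°  ✓
  (1,5): δ = 1.54°  ✓
  (1,6): δ = 27.42°  ✓
  (2,3): δ = 120.19°  ·
  (2,4): δ = 68.23°  ·
  (2,5): δ = 38.67°  ✓
  (2,6): δ = 9.71°  ✓
  (3,4): δ = 128.04°  ·
  (3,5): δ = 98.48°  ·
  (3,6): δ = 69.52°  ·
  (4,5): δ = 150.44°  ·
  (4,6): δ = 121.48°  ·
  (5,6): δ = 151.04°  ·
antipodal pairs: 7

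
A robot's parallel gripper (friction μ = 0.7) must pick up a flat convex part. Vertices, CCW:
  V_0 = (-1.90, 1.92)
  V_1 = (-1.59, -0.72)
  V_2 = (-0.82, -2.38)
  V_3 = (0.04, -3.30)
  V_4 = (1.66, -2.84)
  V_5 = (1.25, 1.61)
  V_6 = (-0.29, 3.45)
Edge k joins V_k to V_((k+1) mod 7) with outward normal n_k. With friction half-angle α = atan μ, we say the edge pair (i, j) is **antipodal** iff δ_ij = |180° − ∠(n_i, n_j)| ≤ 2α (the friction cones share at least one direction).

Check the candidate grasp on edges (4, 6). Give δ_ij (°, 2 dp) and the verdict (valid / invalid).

α = atan 0.7 = 34.99°;  2α = 69.98°
edge 4: e_4 = (-0.41, +4.45);  n_4 = (+0.9958, +0.0917)
edge 6: e_6 = (-1.61, -1.53);  n_6 = (-0.6889, +0.7249)
∠(n_4, n_6) = 128.28°
δ = |180° − 128.28°| = 51.72°
51.72° ≤ 2α = 69.98°  →  valid

δ = 51.72°, valid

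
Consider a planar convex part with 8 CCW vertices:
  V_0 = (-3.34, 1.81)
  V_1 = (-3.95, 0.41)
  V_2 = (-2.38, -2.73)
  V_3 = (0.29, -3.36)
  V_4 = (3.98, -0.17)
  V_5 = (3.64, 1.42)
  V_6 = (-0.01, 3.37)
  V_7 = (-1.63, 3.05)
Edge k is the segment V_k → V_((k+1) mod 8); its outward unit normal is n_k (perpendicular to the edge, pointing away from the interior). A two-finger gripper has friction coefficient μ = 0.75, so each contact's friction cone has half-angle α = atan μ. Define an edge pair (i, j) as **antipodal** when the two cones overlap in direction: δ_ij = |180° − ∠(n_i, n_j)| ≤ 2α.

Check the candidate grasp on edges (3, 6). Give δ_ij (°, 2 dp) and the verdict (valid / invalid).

α = atan 0.75 = 36.87°;  2α = 73.74°
edge 3: e_3 = (+3.69, +3.19);  n_3 = (+0.6540, -0.7565)
edge 6: e_6 = (-1.62, -0.32);  n_6 = (-0.1938, +0.9810)
∠(n_3, n_6) = 150.33°
δ = |180° − 150.33°| = 29.67°
29.67° ≤ 2α = 73.74°  →  valid

δ = 29.67°, valid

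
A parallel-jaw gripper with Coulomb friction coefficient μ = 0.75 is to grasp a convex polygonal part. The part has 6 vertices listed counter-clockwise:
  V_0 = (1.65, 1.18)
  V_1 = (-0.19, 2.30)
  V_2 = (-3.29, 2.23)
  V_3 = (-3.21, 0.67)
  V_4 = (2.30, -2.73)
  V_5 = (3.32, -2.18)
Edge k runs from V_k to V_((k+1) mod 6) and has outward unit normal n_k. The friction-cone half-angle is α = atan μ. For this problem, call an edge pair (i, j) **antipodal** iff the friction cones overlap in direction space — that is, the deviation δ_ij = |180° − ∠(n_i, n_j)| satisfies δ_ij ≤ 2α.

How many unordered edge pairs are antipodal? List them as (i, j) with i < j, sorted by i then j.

count = 8; pairs: (0,2), (0,3), (0,4), (1,3), (1,4), (2,4), (2,5), (3,5)

α = atan 0.75 = 36.87°;  2α = 73.74°
n_0 = (+0.5199, +0.8542)
n_1 = (-0.0226, +0.9997)
n_2 = (-0.9987, -0.0512)
n_3 = (-0.5251, -0.8510)
n_4 = (+0.4746, -0.8802)
n_5 = (+0.8955, +0.4451)
  (0,1): δ = 147.38°  ·
  (0,2): δ = 55.74°  ✓
  (0,3): δ = 0.35°  ✓
  (0,4): δ = 59.66°  ✓
  (0,5): δ = 147.76°  ·
  (1,2): δ = 88.36°  ·
  (1,3): δ = 32.97°  ✓
  (1,4): δ = 27.04°  ✓
  (1,5): δ = 115.13°  ·
  (2,3): δ = 124.61°  ·
  (2,4): δ = 64.60°  ✓
  (2,5): δ = 23.49°  ✓
  (3,4): δ = 119.99°  ·
  (3,5): δ = 31.89°  ✓
  (4,5): δ = 91.91°  ·
antipodal pairs: 8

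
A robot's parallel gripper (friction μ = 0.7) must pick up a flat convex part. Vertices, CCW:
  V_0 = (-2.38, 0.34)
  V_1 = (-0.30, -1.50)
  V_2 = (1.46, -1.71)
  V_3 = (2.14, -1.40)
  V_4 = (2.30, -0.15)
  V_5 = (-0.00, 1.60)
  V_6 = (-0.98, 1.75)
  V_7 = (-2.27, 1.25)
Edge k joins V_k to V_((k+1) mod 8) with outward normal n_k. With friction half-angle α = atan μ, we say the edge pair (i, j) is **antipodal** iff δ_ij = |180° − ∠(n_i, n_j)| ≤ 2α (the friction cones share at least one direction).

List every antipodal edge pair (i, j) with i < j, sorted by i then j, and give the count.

count = 14; pairs: (0,3), (0,4), (0,5), (0,6), (1,4), (1,5), (1,6), (2,4), (2,5), (2,6), (2,7), (3,6), (3,7), (4,7)

α = atan 0.7 = 34.99°;  2α = 69.98°
n_0 = (-0.6626, -0.7490)
n_1 = (-0.1185, -0.9930)
n_2 = (+0.4148, -0.9099)
n_3 = (+0.9919, -0.1270)
n_4 = (+0.6055, +0.7958)
n_5 = (+0.1513, +0.9885)
n_6 = (-0.3614, +0.9324)
n_7 = (-0.9928, +0.1200)
  (0,1): δ = 145.31°  ·
  (0,2): δ = 114.00°  ·
  (0,3): δ = 55.80°  ✓
  (0,4): δ = 4.23°  ✓
  (0,5): δ = 32.79°  ✓
  (0,6): δ = 62.68°  ✓
  (0,7): δ = 124.60°  ·
  (1,2): δ = 148.69°  ·
  (1,3): δ = 90.49°  ·
  (1,4): δ = 30.46°  ✓
  (1,5): δ = 1.90°  ✓
  (1,6): δ = 27.99°  ✓
  (1,7): δ = 89.91°  ·
  (2,3): δ = 121.80°  ·
  (2,4): δ = 61.77°  ✓
  (2,5): δ = 33.21°  ✓
  (2,6): δ = 3.32°  ✓
  (2,7): δ = 58.60°  ✓
  (3,4): δ = 119.97°  ·
  (3,5): δ = 91.41°  ·
  (3,6): δ = 61.52°  ✓
  (3,7): δ = 0.40°  ✓
  (4,5): δ = 151.44°  ·
  (4,6): δ = 121.55°  ·
  (4,7): δ = 59.63°  ✓
  (5,6): δ = 150.11°  ·
  (5,7): δ = 88.19°  ·
  (6,7): δ = 118.08°  ·
antipodal pairs: 14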